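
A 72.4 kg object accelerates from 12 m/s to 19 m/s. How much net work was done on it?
W_net = ΔKE = ½m(v₂² − v₁²) = ½×72.4×(19² − 12²) = 7855.4 J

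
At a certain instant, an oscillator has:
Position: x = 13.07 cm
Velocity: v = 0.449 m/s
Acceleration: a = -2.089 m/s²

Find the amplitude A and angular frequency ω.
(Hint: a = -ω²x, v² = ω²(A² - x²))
a = −ω²x → ω = √(|a|/x) = √(2.089/0.1307) = 3.998 rad/s
v² = ω²(A² − x²) → A = √(x² + v²/ω²) = √(0.1307² + 0.449²/3.998²) = 0.1723 m = 17.23 cm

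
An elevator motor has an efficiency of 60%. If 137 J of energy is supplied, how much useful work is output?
W_out = η × W_in = 0.6 × 137 = 82.2 J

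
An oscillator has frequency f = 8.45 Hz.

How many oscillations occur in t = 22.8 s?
n = f×t = 8.45×22.8 = 192.7 oscillations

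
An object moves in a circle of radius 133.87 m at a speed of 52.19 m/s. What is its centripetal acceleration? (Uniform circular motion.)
a_c = v²/r = 52.19²/133.87 = 2723.8/133.87 = 20.35 m/s²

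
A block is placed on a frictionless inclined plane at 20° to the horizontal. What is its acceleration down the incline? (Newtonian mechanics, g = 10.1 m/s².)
a = g sin(θ) = 10.1 × sin(20°) = 10.1 × 0.342 = 3.45 m/s²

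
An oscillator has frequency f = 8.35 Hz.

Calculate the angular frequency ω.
ω = 2πf = 2π×8.35 = 52.46 rad/s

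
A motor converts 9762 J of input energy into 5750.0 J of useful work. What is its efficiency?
η = W_out/W_in = 5750.0/9762 = 0.589 = 58.9%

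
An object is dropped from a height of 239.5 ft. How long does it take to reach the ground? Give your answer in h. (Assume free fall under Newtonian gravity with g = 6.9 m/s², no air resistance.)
t = √(2h/g) (with unit conversion) = 0.001278 h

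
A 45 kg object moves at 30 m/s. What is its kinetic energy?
KE = ½mv² = ½×45×30² = 20250.0 J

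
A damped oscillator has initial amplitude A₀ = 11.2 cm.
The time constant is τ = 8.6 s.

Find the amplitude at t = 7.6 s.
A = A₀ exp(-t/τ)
A = A₀ exp(−t/τ) = 11.2×exp(−7.6/8.6) = 4.628 cm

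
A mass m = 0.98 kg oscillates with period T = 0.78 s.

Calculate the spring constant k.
T = 2π√(m/k) → k = m(2π/T)² = 0.98×(2π/0.78)² = 63.59 N/m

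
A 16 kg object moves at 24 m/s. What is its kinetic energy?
KE = ½mv² = ½×16×24² = 4608.0 J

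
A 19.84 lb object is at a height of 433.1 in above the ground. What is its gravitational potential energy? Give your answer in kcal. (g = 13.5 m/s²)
PE = mgh = 8.999 kg × 13.5 m/s² × 11 m = 1336 J = 0.3194 kcal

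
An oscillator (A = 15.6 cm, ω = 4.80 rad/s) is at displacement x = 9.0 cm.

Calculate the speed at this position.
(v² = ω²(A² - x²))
v = ω√(A² − x²) = 4.8×√(0.156² − 0.09²) = 0.6116 m/s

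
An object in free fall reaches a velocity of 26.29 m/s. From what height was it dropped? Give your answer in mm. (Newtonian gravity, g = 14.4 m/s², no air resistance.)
h = v²/(2g) (with unit conversion) = 24000.0 mm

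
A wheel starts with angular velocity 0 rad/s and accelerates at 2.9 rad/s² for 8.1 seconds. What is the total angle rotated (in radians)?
θ = ω₀t + ½αt² = 0×8.1 + ½×2.9×8.1² = 95.13 rad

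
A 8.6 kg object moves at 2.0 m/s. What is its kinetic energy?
KE = ½mv² = ½×8.6×2.0² = 17.2 J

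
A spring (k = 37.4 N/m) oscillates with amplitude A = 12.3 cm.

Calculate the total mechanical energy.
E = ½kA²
E = ½kA² = ½×37.4×(0.123)² = 0.2829 J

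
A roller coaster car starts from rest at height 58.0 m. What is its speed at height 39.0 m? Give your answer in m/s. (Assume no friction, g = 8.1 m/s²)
mgh₁ = ½mv₂² + mgh₂ → v₂ = √(2g(h₁−h₂)) = √(2×8.1×(58−39)) = 17.54 m/s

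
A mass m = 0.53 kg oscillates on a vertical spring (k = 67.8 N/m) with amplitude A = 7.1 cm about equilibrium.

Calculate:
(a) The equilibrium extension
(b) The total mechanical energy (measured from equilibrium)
x_eq = mg/k = 0.53×9.81/67.8 = 0.07669 m = 7.669 cm
E = ½kA² = ½×67.8×(0.071)² = 0.1709 J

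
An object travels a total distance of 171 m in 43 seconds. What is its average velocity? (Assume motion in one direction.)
v_avg = Δd / Δt = 171 / 43 = 3.98 m/s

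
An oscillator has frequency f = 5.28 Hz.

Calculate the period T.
T = 1/f = 1/5.28 = 0.1894 s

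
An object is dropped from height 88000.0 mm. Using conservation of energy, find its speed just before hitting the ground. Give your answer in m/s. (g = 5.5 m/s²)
mgh = ½mv² → v = √(2gh) = √(2×5.5×88) = 31.11 m/s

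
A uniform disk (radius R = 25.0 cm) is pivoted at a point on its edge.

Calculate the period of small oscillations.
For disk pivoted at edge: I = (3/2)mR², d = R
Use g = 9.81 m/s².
I/m = (3/2)R² = 0.09375 m²; d = R = 0.25 m
T = 2π√((3/2)R²/(gR)) = 2π√(3R/(2g)) = 1.228 s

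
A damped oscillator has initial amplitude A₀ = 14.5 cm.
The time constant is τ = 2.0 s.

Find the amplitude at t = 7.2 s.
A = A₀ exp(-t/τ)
A = A₀ exp(−t/τ) = 14.5×exp(−7.2/2.0) = 0.3962 cm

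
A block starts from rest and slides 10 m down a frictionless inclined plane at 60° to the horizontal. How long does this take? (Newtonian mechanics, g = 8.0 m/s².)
a = g sin(θ) = 8.0 × sin(60°) = 6.93 m/s²
t = √(2d/a) = √(2 × 10 / 6.93) = 1.7 s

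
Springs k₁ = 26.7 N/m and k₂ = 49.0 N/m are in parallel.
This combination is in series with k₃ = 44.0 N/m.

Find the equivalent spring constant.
k₁₂ = k₁ + k₂ = 75.7 N/m (parallel)
1/k_eq = 1/k₁₂ + 1/k₃ → k_eq = 27.83 N/m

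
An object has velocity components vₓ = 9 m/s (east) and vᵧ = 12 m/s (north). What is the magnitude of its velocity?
|v| = √(vₓ² + vᵧ²) = √(9² + 12²) = √(225) = 15.0 m/s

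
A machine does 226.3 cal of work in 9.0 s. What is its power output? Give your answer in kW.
P = W/t = 946.8 J / 9 s = 105.2 W = 0.1052 kW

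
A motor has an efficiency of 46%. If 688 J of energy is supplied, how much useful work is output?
W_out = η × W_in = 0.46 × 688 = 316.48 J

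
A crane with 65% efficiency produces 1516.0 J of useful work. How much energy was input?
W_in = W_out/η = 1516.0/0.65 = 2332.3 J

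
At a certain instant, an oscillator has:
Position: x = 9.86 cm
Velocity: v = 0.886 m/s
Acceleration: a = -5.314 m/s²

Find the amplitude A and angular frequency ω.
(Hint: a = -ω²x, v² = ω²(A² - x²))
a = −ω²x → ω = √(|a|/x) = √(5.314/0.0986) = 7.341 rad/s
v² = ω²(A² − x²) → A = √(x² + v²/ω²) = √(0.0986² + 0.886²/7.341²) = 0.1558 m = 15.58 cm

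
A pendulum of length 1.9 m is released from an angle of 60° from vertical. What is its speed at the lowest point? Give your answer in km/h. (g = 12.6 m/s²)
h = L(1 − cosθ) = 1.9×(1 − cos60°) = 0.95 m
v = √(2gh) = √(2×12.6×0.95) = 4.893 m/s = 17.61 km/h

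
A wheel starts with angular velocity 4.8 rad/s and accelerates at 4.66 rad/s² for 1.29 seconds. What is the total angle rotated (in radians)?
θ = ω₀t + ½αt² = 4.8×1.29 + ½×4.66×1.29² = 10.07 rad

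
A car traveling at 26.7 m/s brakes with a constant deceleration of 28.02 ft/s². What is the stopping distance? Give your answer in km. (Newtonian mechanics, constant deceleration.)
d = v₀² / (2a) (with unit conversion) = 0.04174 km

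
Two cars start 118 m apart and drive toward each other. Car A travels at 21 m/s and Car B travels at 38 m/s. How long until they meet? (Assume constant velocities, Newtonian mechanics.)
Combined speed: v_combined = 21 + 38 = 59 m/s
Time to meet: t = d/59 = 118/59 = 2.0 s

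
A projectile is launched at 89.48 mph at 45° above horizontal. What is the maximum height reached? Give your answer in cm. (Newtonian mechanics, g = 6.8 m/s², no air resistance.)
H = v₀²sin²(θ)/(2g) (with unit conversion) = 5883.0 cm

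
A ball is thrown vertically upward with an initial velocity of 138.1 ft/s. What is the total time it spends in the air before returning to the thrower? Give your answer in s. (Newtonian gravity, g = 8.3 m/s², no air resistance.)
t_total = 2v₀/g (with unit conversion) = 10.14 s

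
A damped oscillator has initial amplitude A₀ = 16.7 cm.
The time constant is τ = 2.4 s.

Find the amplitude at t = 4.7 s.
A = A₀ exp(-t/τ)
A = A₀ exp(−t/τ) = 16.7×exp(−4.7/2.4) = 2.356 cm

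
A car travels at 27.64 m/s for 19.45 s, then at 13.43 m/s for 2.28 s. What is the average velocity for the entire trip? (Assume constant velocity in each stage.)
d₁ = v₁t₁ = 27.64 × 19.45 = 537.598 m
d₂ = v₂t₂ = 13.43 × 2.28 = 30.6204 m
d_total = 568.22 m, t_total = 21.73 s
v_avg = d_total/t_total = 568.22/21.73 = 26.15 m/s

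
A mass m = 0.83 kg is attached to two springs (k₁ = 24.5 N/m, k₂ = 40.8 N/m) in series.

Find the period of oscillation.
k_eq = k₁k₂/(k₁+k₂) = 15.31 N/m
T = 2π√(m/k_eq) = 2π√(0.83/15.31) = 1.463 s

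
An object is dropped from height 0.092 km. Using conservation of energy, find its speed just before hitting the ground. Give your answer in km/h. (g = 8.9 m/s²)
mgh = ½mv² → v = √(2gh) = √(2×8.9×92) = 40.47 m/s = 145.7 km/h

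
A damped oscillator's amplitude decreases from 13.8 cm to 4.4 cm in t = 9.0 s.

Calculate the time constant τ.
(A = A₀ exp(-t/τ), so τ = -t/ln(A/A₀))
A/A₀ = 4.4/13.8 = 0.3188; ln(A/A₀) = -1.143
τ = −t/ln(A/A₀) = −9.0/-1.143 = 7.874 s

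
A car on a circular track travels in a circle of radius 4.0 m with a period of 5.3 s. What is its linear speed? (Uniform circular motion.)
v = 2πr/T = 2π×4.0/5.3 = 4.74 m/s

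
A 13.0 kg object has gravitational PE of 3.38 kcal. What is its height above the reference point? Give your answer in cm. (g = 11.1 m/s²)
PE = mgh → h = PE/(mg) = 1.414e+04 J / (13 kg × 11.1 m/s²) = 98 m = 9800.0 cm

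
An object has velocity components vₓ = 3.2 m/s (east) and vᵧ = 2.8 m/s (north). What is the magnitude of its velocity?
|v| = √(vₓ² + vᵧ²) = √(3.2² + 2.8²) = √(18.08) = 4.25 m/s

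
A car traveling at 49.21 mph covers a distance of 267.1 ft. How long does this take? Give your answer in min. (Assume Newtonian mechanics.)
t = d/v (with unit conversion) = 0.06168 min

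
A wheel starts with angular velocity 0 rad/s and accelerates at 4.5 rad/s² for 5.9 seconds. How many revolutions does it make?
θ = ω₀t + ½αt² = 0×5.9 + ½×4.5×5.9² = 78.32 rad
Revolutions = θ/(2π) = 78.32/(2π) = 12.47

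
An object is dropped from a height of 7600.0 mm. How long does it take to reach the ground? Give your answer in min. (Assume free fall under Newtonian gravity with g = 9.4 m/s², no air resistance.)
t = √(2h/g) (with unit conversion) = 0.02119 min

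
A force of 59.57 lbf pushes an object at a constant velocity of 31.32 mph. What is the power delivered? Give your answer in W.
P = Fv = 265 N × 14 m/s = 3710 W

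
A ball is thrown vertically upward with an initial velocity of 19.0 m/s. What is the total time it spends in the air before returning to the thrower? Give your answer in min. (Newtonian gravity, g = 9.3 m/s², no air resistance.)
t_total = 2v₀/g (with unit conversion) = 0.0681 min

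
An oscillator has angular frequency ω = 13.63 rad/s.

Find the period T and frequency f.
T = 2π/ω = 2π/13.63 = 0.461 s; f = ω/2π = 2.169 Hz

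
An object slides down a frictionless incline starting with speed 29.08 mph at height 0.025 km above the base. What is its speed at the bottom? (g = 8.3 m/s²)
½mv₀² + mgh = ½mv² → v = √(v₀² + 2gh) = √(13² + 2×8.3×25) = 24.17 m/s = 54.06 mph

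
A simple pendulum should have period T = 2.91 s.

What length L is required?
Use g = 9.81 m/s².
T = 2π√(L/g) → L = g(T/2π)² = 9.81×(2.91/2π)² = 2.104 m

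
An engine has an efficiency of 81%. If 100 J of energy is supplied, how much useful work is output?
W_out = η × W_in = 0.81 × 100 = 81.0 J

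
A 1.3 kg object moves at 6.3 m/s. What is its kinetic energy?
KE = ½mv² = ½×1.3×6.3² = 25.7985 J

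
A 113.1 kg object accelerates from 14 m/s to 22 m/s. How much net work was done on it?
W_net = ΔKE = ½m(v₂² − v₁²) = ½×113.1×(22² − 14²) = 16286.4 J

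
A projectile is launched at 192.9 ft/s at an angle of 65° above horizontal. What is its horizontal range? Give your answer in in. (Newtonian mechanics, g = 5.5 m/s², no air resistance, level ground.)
R = v₀² sin(2θ) / g (with unit conversion) = 18960.0 in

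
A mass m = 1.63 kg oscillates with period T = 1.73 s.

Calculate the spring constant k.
T = 2π√(m/k) → k = m(2π/T)² = 1.63×(2π/1.73)² = 21.5 N/m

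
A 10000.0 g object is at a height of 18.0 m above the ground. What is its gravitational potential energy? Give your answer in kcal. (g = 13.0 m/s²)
PE = mgh = 10 kg × 13.0 m/s² × 18 m = 2340 J = 0.5593 kcal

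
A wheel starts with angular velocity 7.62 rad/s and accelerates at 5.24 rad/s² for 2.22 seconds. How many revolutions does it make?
θ = ω₀t + ½αt² = 7.62×2.22 + ½×5.24×2.22² = 29.83 rad
Revolutions = θ/(2π) = 29.83/(2π) = 4.75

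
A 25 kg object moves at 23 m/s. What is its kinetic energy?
KE = ½mv² = ½×25×23² = 6612.5 J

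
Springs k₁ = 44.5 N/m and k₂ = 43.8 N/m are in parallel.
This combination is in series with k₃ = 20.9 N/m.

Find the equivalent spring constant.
k₁₂ = k₁ + k₂ = 88.3 N/m (parallel)
1/k_eq = 1/k₁₂ + 1/k₃ → k_eq = 16.9 N/m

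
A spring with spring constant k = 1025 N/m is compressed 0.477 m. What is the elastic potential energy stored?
PE = ½kx² = ½×1025×0.477² = 116.6 J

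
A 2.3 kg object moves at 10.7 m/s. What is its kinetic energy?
KE = ½mv² = ½×2.3×10.7² = 131.6635 J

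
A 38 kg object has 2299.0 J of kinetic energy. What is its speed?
KE = ½mv² → v = √(2KE/m) = √(2×2299.0/38) = 11.0 m/s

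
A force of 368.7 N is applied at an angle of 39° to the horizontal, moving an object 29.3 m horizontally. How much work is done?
W = Fd cosθ = 368.7×29.3×cos(39°) = 8395.4 J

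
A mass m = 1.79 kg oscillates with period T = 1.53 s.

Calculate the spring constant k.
T = 2π√(m/k) → k = m(2π/T)² = 1.79×(2π/1.53)² = 30.19 N/m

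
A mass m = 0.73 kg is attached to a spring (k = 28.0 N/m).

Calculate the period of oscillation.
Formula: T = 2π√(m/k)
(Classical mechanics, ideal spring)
T = 2π√(m/k) = 2π√(0.73/28.0) = 1.015 s; f = 1/T = 0.9857 Hz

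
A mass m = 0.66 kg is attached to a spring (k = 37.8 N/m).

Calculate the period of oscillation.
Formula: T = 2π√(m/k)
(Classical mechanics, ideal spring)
T = 2π√(m/k) = 2π√(0.66/37.8) = 0.8302 s; f = 1/T = 1.204 Hz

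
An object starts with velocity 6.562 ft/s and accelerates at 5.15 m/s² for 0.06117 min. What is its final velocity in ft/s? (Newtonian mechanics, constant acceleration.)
v = v₀ + at (with unit conversion) = 68.57 ft/s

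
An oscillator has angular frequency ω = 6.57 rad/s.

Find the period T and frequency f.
T = 2π/ω = 2π/6.57 = 0.9563 s; f = ω/2π = 1.046 Hz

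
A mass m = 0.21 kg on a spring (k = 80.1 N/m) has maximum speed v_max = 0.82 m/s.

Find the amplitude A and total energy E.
½mv²_max = ½kA² → A = v_max√(m/k) = 0.82×√(0.21/80.1) = 0.04199 m = 4.199 cm
E = ½mv²_max = ½×0.21×0.82² = 0.0706 J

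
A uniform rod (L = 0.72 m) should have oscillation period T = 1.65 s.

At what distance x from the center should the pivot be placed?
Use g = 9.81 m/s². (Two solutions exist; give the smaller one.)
T = 2π√((L²/12 + x²)/(gx)). Let c = T²g/(4π²) = 0.6765.
x² − cx + L²/12 = 0 → x = (c − √(c² − L²/3))/2 = 0.07139 m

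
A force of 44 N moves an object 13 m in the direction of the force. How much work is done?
W = Fd = 44×13 = 572.0 J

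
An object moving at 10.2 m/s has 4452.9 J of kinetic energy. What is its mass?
KE = ½mv² → m = 2KE/v² = 2×4452.9/10.2² = 85.6 kg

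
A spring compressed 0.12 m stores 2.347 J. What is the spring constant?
PE = ½kx² → k = 2PE/x² = 2×2.347/0.12² = 326.0 N/m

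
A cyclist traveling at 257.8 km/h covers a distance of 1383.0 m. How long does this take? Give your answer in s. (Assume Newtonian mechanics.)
t = d/v (with unit conversion) = 19.31 s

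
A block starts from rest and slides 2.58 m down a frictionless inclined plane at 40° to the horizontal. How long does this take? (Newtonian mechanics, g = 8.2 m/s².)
a = g sin(θ) = 8.2 × sin(40°) = 5.27 m/s²
t = √(2d/a) = √(2 × 2.58 / 5.27) = 0.99 s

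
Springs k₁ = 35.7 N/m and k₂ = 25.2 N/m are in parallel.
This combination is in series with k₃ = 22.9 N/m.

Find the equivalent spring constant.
k₁₂ = k₁ + k₂ = 60.9 N/m (parallel)
1/k_eq = 1/k₁₂ + 1/k₃ → k_eq = 16.64 N/m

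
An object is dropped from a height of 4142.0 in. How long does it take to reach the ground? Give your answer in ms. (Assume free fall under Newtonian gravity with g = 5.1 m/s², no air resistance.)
t = √(2h/g) (with unit conversion) = 6423.0 ms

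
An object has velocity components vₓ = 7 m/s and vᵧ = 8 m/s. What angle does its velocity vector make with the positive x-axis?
θ = arctan(vᵧ/vₓ) = arctan(8/7) = 48.81°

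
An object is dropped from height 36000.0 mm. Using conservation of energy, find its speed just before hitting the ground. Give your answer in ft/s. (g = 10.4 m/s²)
mgh = ½mv² → v = √(2gh) = √(2×10.4×36) = 27.36 m/s = 89.78 ft/s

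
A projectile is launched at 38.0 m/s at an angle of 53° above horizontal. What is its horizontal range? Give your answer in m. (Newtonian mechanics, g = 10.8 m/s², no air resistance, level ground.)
R = v₀² sin(2θ) / g = 128.5 m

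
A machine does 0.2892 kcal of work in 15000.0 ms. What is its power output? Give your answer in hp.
P = W/t = 1210 J / 15 s = 80.67 W = 0.1082 hp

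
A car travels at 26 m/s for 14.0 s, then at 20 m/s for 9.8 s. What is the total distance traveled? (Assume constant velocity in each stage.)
d₁ = v₁t₁ = 26 × 14.0 = 364 m
d₂ = v₂t₂ = 20 × 9.8 = 196 m
d_total = 364 + 196 = 560.0 m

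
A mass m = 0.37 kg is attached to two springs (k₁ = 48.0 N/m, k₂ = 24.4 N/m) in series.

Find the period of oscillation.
k_eq = k₁k₂/(k₁+k₂) = 16.18 N/m
T = 2π√(m/k_eq) = 2π√(0.37/16.18) = 0.9502 s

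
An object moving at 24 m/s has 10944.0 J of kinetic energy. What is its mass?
KE = ½mv² → m = 2KE/v² = 2×10944.0/24² = 38.0 kg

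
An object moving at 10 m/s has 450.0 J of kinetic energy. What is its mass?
KE = ½mv² → m = 2KE/v² = 2×450.0/10² = 9.0 kg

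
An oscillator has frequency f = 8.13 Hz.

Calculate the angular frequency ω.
ω = 2πf = 2π×8.13 = 51.08 rad/s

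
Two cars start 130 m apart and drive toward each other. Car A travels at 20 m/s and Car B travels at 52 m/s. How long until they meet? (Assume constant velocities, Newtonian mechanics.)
Combined speed: v_combined = 20 + 52 = 72 m/s
Time to meet: t = d/72 = 130/72 = 1.81 s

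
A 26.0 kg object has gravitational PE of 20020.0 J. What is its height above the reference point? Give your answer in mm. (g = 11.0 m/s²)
PE = mgh → h = PE/(mg) = 2.002e+04 J / (26 kg × 11.0 m/s²) = 70 m = 70000.0 mm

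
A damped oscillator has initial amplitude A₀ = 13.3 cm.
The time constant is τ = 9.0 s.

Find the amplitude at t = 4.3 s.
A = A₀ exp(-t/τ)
A = A₀ exp(−t/τ) = 13.3×exp(−4.3/9.0) = 8.248 cm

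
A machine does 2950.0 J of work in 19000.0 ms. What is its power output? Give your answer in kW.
P = W/t = 2950 J / 19 s = 155.3 W = 0.1553 kW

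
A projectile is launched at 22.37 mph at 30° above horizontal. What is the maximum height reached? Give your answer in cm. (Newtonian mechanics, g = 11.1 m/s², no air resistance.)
H = v₀²sin²(θ)/(2g) (with unit conversion) = 112.6 cm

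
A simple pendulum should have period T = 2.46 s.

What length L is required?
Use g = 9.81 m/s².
T = 2π√(L/g) → L = g(T/2π)² = 9.81×(2.46/2π)² = 1.504 m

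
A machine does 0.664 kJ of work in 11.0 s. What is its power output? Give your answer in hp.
P = W/t = 664 J / 11 s = 60.36 W = 0.08095 hp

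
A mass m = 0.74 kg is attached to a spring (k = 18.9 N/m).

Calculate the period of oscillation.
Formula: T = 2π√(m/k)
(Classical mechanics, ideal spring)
T = 2π√(m/k) = 2π√(0.74/18.9) = 1.243 s; f = 1/T = 0.8043 Hz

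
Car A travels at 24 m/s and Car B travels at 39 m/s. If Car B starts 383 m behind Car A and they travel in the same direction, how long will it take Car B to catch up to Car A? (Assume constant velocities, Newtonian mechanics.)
Relative speed: v_rel = 39 - 24 = 15 m/s
Time to catch: t = d₀/v_rel = 383/15 = 25.53 s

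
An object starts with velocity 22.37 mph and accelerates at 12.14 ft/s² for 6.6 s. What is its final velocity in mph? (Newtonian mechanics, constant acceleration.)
v = v₀ + at (with unit conversion) = 77.0 mph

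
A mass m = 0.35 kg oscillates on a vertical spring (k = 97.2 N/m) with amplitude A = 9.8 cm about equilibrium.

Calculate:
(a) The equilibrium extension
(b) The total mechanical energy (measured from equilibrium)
x_eq = mg/k = 0.35×9.81/97.2 = 0.03532 m = 3.532 cm
E = ½kA² = ½×97.2×(0.098)² = 0.4668 J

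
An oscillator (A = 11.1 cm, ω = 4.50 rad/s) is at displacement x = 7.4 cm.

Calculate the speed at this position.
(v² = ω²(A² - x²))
v = ω√(A² − x²) = 4.5×√(0.111² − 0.074²) = 0.3723 m/s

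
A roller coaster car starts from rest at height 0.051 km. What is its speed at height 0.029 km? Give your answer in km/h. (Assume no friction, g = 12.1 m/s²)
mgh₁ = ½mv₂² + mgh₂ → v₂ = √(2g(h₁−h₂)) = √(2×12.1×(51−29)) = 23.07 m/s = 83.07 km/h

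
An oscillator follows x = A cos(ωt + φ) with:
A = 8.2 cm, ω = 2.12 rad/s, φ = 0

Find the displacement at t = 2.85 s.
x = A cos(ωt + φ) = 8.2×cos(2.12×2.85 + 0) = 7.963 cm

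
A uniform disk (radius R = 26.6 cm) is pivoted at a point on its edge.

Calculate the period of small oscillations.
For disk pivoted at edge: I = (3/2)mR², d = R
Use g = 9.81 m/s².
I/m = (3/2)R² = 0.1061 m²; d = R = 0.266 m
T = 2π√((3/2)R²/(gR)) = 2π√(3R/(2g)) = 1.267 s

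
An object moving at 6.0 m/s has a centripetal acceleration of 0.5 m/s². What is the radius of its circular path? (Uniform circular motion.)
r = v²/a_c = 6.0²/0.5 = 72.0 m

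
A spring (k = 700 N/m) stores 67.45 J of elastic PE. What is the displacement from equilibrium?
PE = ½kx² → x = √(2PE/k) = √(2×67.45/700) = 0.439 m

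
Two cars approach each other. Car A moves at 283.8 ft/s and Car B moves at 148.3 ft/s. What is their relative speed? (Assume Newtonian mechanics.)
v_rel = v_A + v_B = 283.8 + 148.3 = 432.1 ft/s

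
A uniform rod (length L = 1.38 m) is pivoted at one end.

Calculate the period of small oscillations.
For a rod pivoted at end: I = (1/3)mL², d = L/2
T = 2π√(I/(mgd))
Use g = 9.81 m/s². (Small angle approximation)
I/m = (1/3)L² = 0.6348 m²; d = L/2 = 0.69 m
T = 2π√(I/(mgd)) = 2π√(0.6348/(9.81×0.69)) = 1.924 s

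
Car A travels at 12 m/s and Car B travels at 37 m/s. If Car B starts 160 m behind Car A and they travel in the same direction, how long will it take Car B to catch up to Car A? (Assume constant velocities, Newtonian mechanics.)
Relative speed: v_rel = 37 - 12 = 25 m/s
Time to catch: t = d₀/v_rel = 160/25 = 6.4 s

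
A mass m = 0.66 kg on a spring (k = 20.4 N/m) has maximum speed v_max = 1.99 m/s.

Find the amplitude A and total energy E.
½mv²_max = ½kA² → A = v_max√(m/k) = 1.99×√(0.66/20.4) = 0.3579 m = 35.79 cm
E = ½mv²_max = ½×0.66×1.99² = 1.307 J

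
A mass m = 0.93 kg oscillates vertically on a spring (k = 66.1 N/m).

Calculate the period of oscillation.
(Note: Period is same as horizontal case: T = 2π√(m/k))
T = 2π√(m/k) = 2π√(0.93/66.1) = 0.7453 s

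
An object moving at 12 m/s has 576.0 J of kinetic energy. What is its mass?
KE = ½mv² → m = 2KE/v² = 2×576.0/12² = 8.0 kg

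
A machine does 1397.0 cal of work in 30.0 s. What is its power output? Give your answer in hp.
P = W/t = 5845 J / 30 s = 194.8 W = 0.2613 hp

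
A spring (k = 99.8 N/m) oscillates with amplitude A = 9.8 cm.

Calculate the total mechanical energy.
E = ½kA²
E = ½kA² = ½×99.8×(0.098)² = 0.4792 J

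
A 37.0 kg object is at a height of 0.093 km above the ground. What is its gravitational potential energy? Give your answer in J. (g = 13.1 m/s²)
PE = mgh = 37 kg × 13.1 m/s² × 93 m = 4.508e+04 J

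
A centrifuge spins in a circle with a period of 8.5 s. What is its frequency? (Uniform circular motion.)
f = 1/T = 1/8.5 = 0.1176 Hz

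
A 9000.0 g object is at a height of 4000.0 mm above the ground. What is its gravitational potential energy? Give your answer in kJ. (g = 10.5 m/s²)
PE = mgh = 9 kg × 10.5 m/s² × 4 m = 378 J = 0.378 kJ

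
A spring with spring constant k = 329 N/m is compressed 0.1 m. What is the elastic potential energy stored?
PE = ½kx² = ½×329×0.1² = 1.645 J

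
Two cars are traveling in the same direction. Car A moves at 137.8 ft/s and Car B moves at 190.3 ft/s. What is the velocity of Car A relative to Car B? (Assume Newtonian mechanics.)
v_rel = v_A - v_B = 137.8 - 190.3 = -52.5 ft/s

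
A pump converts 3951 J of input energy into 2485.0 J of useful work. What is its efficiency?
η = W_out/W_in = 2485.0/3951 = 0.629 = 62.9%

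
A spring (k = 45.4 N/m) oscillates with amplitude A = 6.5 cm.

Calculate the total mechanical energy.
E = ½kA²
E = ½kA² = ½×45.4×(0.065)² = 0.09591 J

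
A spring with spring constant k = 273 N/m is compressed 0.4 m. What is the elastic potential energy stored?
PE = ½kx² = ½×273×0.4² = 21.84 J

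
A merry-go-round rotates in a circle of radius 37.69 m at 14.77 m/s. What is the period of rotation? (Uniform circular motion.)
T = 2πr/v = 2π×37.69/14.77 = 16.03 s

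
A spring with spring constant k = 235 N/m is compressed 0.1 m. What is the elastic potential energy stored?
PE = ½kx² = ½×235×0.1² = 1.175 J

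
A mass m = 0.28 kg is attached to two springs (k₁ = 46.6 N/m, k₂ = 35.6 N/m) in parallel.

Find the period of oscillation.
k_eq = k₁+k₂ = 82.2 N/m
T = 2π√(m/k_eq) = 2π√(0.28/82.2) = 0.3667 s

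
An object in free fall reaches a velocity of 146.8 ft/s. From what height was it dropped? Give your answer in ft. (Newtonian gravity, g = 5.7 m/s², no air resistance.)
h = v²/(2g) (with unit conversion) = 576.2 ft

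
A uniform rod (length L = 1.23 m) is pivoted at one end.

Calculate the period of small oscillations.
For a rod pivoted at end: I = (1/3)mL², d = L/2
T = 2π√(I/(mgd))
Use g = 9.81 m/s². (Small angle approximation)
I/m = (1/3)L² = 0.5043 m²; d = L/2 = 0.615 m
T = 2π√(I/(mgd)) = 2π√(0.5043/(9.81×0.615)) = 1.817 s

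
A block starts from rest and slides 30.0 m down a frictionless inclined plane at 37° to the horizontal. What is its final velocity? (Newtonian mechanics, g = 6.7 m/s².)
a = g sin(θ) = 6.7 × sin(37°) = 4.03 m/s²
v = √(2ad) = √(2 × 4.03 × 30.0) = 15.55 m/s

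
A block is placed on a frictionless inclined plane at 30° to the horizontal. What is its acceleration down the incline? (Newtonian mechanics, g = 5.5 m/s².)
a = g sin(θ) = 5.5 × sin(30°) = 5.5 × 0.5 = 2.75 m/s²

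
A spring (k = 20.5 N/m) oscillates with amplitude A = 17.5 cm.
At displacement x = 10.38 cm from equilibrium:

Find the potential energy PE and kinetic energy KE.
E_total = ½kA² = ½×20.5×(0.175)² = 0.3139 J
PE = ½kx² = ½×20.5×(0.1038)² = 0.1104 J
KE = E_total − PE = 0.2035 J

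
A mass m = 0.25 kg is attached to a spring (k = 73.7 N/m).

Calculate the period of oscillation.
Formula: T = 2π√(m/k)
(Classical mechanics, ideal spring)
T = 2π√(m/k) = 2π√(0.25/73.7) = 0.3659 s; f = 1/T = 2.733 Hz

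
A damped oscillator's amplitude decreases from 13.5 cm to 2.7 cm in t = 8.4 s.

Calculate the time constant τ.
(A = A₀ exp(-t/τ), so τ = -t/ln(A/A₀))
A/A₀ = 2.7/13.5 = 0.2; ln(A/A₀) = -1.609
τ = −t/ln(A/A₀) = −8.4/-1.609 = 5.219 s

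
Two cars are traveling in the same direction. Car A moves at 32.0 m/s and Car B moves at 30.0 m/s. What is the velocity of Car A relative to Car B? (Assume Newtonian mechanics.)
v_rel = v_A - v_B = 32.0 - 30.0 = 2.0 m/s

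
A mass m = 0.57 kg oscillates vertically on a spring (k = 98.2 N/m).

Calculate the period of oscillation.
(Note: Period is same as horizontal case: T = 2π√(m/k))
T = 2π√(m/k) = 2π√(0.57/98.2) = 0.4787 s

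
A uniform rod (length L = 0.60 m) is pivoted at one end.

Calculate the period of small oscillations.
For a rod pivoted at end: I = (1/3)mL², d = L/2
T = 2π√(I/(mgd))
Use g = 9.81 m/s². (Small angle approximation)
I/m = (1/3)L² = 0.12 m²; d = L/2 = 0.3 m
T = 2π√(I/(mgd)) = 2π√(0.12/(9.81×0.3)) = 1.269 s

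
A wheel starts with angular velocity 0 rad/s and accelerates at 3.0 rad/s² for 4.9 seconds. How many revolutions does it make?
θ = ω₀t + ½αt² = 0×4.9 + ½×3.0×4.9² = 36.02 rad
Revolutions = θ/(2π) = 36.02/(2π) = 5.73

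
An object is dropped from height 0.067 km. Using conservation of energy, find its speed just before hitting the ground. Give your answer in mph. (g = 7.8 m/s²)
mgh = ½mv² → v = √(2gh) = √(2×7.8×67) = 32.33 m/s = 72.32 mph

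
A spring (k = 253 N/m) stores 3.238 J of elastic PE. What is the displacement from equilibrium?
PE = ½kx² → x = √(2PE/k) = √(2×3.238/253) = 0.16 m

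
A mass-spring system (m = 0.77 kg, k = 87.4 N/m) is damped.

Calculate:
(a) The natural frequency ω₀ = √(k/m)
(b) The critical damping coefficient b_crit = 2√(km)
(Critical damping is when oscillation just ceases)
ω₀ = √(k/m) = √(87.4/0.77) = 10.65 rad/s
b_crit = 2√(km) = 2√(87.4×0.77) = 16.41 kg/s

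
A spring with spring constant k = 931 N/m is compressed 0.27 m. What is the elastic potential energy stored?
PE = ½kx² = ½×931×0.27² = 33.93 J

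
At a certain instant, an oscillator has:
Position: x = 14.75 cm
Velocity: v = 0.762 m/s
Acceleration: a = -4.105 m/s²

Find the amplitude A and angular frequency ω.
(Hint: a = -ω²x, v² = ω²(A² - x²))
a = −ω²x → ω = √(|a|/x) = √(4.105/0.1475) = 5.275 rad/s
v² = ω²(A² − x²) → A = √(x² + v²/ω²) = √(0.1475² + 0.762²/5.275²) = 0.2064 m = 20.64 cm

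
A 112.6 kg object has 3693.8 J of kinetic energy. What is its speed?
KE = ½mv² → v = √(2KE/m) = √(2×3693.8/112.6) = 8.1 m/s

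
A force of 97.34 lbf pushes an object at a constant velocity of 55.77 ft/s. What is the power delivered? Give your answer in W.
P = Fv = 433 N × 17 m/s = 7360 W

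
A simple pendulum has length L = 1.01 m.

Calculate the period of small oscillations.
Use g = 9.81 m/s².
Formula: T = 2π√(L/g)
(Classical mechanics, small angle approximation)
T = 2π√(L/g) = 2π√(1.01/9.81) = 2.016 s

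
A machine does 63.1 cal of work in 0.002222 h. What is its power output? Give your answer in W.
P = W/t = 264 J / 7.999 s = 33 W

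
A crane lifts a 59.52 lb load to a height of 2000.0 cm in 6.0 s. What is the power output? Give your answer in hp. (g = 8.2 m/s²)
W = mgh = 27×8.2×20 = 4428 J
P = W/t = 4428/6 = 737.9 W = 0.9896 hp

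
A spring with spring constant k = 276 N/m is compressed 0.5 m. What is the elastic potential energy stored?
PE = ½kx² = ½×276×0.5² = 34.5 J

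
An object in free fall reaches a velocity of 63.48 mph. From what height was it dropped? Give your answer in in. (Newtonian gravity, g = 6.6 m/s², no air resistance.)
h = v²/(2g) (with unit conversion) = 2402.0 in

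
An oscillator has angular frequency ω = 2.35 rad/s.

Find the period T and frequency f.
T = 2π/ω = 2π/2.35 = 2.674 s; f = ω/2π = 0.374 Hz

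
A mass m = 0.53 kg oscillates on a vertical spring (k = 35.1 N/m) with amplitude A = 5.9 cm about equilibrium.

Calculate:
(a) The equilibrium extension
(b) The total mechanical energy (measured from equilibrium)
x_eq = mg/k = 0.53×9.81/35.1 = 0.1481 m = 14.81 cm
E = ½kA² = ½×35.1×(0.059)² = 0.06109 J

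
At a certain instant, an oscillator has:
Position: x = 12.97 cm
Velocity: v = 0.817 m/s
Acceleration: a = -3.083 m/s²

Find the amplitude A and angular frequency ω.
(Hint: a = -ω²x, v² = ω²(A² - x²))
a = −ω²x → ω = √(|a|/x) = √(3.083/0.1297) = 4.875 rad/s
v² = ω²(A² − x²) → A = √(x² + v²/ω²) = √(0.1297² + 0.817²/4.875²) = 0.2119 m = 21.19 cm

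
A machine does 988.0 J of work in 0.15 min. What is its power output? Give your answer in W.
P = W/t = 988 J / 9 s = 109.8 W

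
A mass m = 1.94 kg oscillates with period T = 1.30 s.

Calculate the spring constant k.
T = 2π√(m/k) → k = m(2π/T)² = 1.94×(2π/1.3)² = 45.32 N/m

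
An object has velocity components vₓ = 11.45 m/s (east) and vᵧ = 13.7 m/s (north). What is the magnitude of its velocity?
|v| = √(vₓ² + vᵧ²) = √(11.45² + 13.7²) = √(318.792) = 17.85 m/s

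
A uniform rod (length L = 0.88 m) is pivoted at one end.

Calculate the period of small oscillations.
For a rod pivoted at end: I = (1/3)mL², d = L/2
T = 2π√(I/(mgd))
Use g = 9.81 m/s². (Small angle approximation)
I/m = (1/3)L² = 0.2581 m²; d = L/2 = 0.44 m
T = 2π√(I/(mgd)) = 2π√(0.2581/(9.81×0.44)) = 1.537 s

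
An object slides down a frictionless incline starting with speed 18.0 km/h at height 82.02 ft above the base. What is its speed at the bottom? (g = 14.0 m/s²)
½mv₀² + mgh = ½mv² → v = √(v₀² + 2gh) = √(5² + 2×14.0×25) = 26.93 m/s = 96.93 km/h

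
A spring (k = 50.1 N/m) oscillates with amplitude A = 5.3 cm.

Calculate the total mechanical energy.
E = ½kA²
E = ½kA² = ½×50.1×(0.053)² = 0.07037 J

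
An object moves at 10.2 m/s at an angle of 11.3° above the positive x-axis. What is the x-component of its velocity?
vₓ = v cos(θ) = 10.2 × cos(11.3°) = 10.0 m/s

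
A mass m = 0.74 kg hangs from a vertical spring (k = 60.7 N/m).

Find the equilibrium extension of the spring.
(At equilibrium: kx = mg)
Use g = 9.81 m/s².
x_eq = mg/k = 0.74×9.81/60.7 = 0.1196 m = 11.96 cm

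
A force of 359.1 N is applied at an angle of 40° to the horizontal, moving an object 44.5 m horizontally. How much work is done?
W = Fd cosθ = 359.1×44.5×cos(40°) = 12241.0 J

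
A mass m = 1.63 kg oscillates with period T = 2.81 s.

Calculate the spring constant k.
T = 2π√(m/k) → k = m(2π/T)² = 1.63×(2π/2.81)² = 8.15 N/m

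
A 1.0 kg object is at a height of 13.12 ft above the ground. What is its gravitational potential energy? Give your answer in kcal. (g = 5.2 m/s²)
PE = mgh = 1 kg × 5.2 m/s² × 3.999 m = 20.79 J = 0.00497 kcal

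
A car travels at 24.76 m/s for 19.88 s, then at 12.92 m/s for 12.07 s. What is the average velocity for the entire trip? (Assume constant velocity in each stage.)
d₁ = v₁t₁ = 24.76 × 19.88 = 492.229 m
d₂ = v₂t₂ = 12.92 × 12.07 = 155.944 m
d_total = 648.17 m, t_total = 31.95 s
v_avg = d_total/t_total = 648.17/31.95 = 20.29 m/s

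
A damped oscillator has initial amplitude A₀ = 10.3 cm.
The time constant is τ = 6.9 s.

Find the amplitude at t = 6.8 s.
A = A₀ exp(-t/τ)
A = A₀ exp(−t/τ) = 10.3×exp(−6.8/6.9) = 3.844 cm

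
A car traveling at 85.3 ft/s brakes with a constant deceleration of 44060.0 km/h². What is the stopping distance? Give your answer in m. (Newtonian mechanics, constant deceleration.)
d = v₀² / (2a) (with unit conversion) = 99.42 m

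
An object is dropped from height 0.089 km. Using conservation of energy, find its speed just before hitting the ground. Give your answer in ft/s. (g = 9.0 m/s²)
mgh = ½mv² → v = √(2gh) = √(2×9.0×89) = 40.02 m/s = 131.3 ft/s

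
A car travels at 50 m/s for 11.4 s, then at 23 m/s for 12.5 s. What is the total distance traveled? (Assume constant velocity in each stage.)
d₁ = v₁t₁ = 50 × 11.4 = 570 m
d₂ = v₂t₂ = 23 × 12.5 = 287.5 m
d_total = 570 + 287.5 = 857.5 m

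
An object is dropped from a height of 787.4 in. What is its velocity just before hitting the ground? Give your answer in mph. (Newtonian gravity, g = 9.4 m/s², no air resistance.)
v = √(2gh) (with unit conversion) = 43.38 mph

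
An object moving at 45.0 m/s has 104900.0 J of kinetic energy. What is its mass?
KE = ½mv² → m = 2KE/v² = 2×104900.0/45.0² = 103.6 kg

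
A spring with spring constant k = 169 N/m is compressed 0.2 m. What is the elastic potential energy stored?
PE = ½kx² = ½×169×0.2² = 3.38 J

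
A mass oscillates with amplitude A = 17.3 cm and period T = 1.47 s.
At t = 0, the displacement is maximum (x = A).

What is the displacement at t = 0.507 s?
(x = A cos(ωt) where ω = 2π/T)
ω = 2π/T = 2π/1.47 = 4.274 rad/s
x = A cos(ωt) = 17.3×cos(4.274×0.507) = -9.715 cm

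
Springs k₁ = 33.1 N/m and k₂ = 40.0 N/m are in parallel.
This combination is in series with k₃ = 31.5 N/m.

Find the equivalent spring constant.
k₁₂ = k₁ + k₂ = 73.1 N/m (parallel)
1/k_eq = 1/k₁₂ + 1/k₃ → k_eq = 22.01 N/m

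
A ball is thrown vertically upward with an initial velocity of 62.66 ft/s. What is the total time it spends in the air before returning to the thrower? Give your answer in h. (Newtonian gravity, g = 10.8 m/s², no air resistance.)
t_total = 2v₀/g (with unit conversion) = 0.0009824 h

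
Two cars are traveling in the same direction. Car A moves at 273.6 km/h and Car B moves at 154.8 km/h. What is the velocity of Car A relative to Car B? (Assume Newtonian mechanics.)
v_rel = v_A - v_B = 273.6 - 154.8 = 118.8 km/h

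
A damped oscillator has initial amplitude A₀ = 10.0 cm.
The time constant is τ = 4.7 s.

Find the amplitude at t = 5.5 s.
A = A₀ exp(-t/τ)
A = A₀ exp(−t/τ) = 10.0×exp(−5.5/4.7) = 3.103 cm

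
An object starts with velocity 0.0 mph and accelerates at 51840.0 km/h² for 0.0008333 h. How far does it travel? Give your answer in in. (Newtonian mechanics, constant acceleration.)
d = v₀t + ½at² (with unit conversion) = 708.6 in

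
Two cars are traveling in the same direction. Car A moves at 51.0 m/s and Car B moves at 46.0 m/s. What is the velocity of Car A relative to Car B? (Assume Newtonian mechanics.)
v_rel = v_A - v_B = 51.0 - 46.0 = 5.0 m/s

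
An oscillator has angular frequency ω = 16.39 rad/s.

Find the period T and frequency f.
T = 2π/ω = 2π/16.39 = 0.3834 s; f = ω/2π = 2.609 Hz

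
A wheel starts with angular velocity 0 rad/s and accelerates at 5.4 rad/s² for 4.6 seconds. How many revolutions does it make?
θ = ω₀t + ½αt² = 0×4.6 + ½×5.4×4.6² = 57.13 rad
Revolutions = θ/(2π) = 57.13/(2π) = 9.09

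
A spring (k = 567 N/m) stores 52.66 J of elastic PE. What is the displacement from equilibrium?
PE = ½kx² → x = √(2PE/k) = √(2×52.66/567) = 0.431 m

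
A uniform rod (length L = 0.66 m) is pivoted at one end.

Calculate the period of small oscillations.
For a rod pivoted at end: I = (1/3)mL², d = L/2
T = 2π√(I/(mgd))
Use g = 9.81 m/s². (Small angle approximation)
I/m = (1/3)L² = 0.1452 m²; d = L/2 = 0.33 m
T = 2π√(I/(mgd)) = 2π√(0.1452/(9.81×0.33)) = 1.331 s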